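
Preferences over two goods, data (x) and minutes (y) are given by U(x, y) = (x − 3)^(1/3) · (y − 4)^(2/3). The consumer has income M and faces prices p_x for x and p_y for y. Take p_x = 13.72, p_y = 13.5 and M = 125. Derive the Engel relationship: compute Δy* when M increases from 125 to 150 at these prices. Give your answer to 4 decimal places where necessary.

This is Cobb-Douglas in (x−3, y−4): tangency gives 1/3·p_y·(y−4) = 2/3·p_x·(x−3).
After buying the subsistence bundle (3, 4), a share 1/3 of the remaining income goes to x: x* = 3 + 1/3·(M − 3p_x − 4p_y)/p_x.
Discretionary income = 125 − 3·13.72 − 4·13.5 = 29.84; y* = 4 + 2/3·29.84/13.5 = 5.4736.
At M' = 150: y* = 6.7081. Change: 6.7081 − 5.4736 = 1.2346.

Δy* = 1.2346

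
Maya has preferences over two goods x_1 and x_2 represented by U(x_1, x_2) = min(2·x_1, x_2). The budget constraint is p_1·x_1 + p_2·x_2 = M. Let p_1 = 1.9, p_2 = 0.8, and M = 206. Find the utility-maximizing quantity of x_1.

x_1* = 58.8571

Leontief preferences: the optimum is at the kink where x_1/1 = x_2/2, i.e. x_2 = 2·x_1.
Budget: p_1·x_1 + p_2·2·x_1 = M, so (p_1 + 2·p_2)·x_1 = M.
Demand: x_1*(p_1,p_2,M) = M/(p_1 + 2·p_2), x_2* = 2·M/(p_1 + 2·p_2).
Here 1.9 + 2·0.8 = 3.5, giving x_1* = 58.8571.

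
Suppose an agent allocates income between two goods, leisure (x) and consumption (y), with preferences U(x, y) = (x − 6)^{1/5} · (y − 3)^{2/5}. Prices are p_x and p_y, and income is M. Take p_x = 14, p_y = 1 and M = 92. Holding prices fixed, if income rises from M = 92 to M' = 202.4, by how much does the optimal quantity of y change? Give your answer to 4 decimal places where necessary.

Let x' = x−6, y' = y−3. MRS = (1/2)·y'/x' = p_x/p_y.
Substituting into the budget: x* = 6 + 1/3·(M − 6·p_x − 3·p_y)/p_x, and y* = 3 + 2/3·(…)/p_y.
Discretionary income = 92 − 6·14 − 3·1 = 5; y* = 3 + 2/3·5/1 = 6.3333.
At M' = 202.4: y* = 79.9333. Change: 79.9333 − 6.3333 = 73.6.

Δy* = 73.6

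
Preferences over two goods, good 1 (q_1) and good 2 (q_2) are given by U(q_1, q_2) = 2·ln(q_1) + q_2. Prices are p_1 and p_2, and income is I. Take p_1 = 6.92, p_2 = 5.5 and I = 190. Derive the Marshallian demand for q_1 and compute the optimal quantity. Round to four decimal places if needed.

q_1* = 1.5896

So q_1*(p_1,p_2) = 2·p_2/p_1, independent of income; and q_2* = (I − 2·p_2)/p_2.
At the given prices: q_1* = 2·5.5/6.92 = 1.5896.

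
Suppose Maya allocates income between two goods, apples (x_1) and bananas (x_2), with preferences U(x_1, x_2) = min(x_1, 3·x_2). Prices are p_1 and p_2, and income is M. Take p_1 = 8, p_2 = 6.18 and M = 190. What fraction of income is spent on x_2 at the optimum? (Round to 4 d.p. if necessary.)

share on x_2 = 0.2048

With perfect complements, no substitution: consume in ratio x_1:x_2 = 3:1.
Budget: p_1·x_1 + p_2·(1/3)·x_1 = M, so (3·p_1 + p_2)·x_1 = 3·M.
Demand: x_1*(p_1,p_2,M) = 3·M/(3·p_1 + p_2), x_2* = M/(3·p_1 + p_2).
Here 3·8 + 6.18 = 30.18, giving x_1* = 18.8867 and x_2* = 6.2956.
Expenditure on x_2: 6.18·6.2956 = 38.9066; share = 0.2048.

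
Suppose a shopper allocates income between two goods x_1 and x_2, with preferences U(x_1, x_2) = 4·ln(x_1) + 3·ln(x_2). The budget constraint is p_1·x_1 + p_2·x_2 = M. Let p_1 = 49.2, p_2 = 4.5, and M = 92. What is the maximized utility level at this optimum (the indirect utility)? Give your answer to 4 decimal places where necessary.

V = 6.7764

MU_x_1/MU_x_2 = (4·x_2)/(3·x_1); tangency sets this equal to p_1/p_2.
Rearranging, p_2·x_2 = (3/4)·p_1·x_1. Substituting into the budget gives p_1·x_1·(1 + (3/4)) = M.
Demand: x_1*(p_1,p_2,M) = 4/7·M/p_1 and x_2* = 3/7·M/p_2.
At p_1=49.2, p_2=4.5, M=92: x_1* = 4/7·92/49.2 = 1.0685, x_2* = 8.7619.
Utility at the optimum: U(1.0685, 8.7619) = 6.7764.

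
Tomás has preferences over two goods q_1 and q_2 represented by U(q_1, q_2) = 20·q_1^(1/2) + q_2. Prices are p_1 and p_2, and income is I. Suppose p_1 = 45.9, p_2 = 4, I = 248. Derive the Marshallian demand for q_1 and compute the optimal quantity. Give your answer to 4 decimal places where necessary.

Set MRS = p_1/p_2: 10·q_1^(−1/2) = p_1/p_2.
Thus q_1* = (10·p_2/p_1)² — independent of I — with the rest of income spent on q_2.
Plugging in: q_1* = (10·4/45.9)² = 0.7594.

q_1* = 0.7594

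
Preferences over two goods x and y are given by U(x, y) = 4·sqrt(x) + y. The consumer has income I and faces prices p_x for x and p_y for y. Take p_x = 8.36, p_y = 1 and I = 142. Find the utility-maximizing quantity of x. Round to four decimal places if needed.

x* = 0.0572

Utility is quasi-linear in y; the FOC for x is 2/√x = p_x/p_y.
Solve: √x = 2·p_y/p_x, so x*(p_x,p_y) = (2·p_y/p_x)², and y* = (I − p_x·x*)/p_y.
Plugging in: x* = (2·1/8.36)² = 0.0572.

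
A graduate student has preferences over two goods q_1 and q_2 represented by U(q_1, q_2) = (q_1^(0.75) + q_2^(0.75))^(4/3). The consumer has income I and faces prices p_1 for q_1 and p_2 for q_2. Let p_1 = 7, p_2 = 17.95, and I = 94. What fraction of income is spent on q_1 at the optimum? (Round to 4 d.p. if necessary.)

share on q_1 = 0.944

MRS = MU_q_1/MU_q_2 = (q_2/q_1)^(0.25). Set equal to p_1/p_2.
Hence q_2/q_1 = (p_1/p_2)^(1/(0.25)), i.e. raised to the 4 power.
Substitute q_2 = (q_2/q_1)·q_1 into the budget: q_1* = I/(p_1 + p_2·(q_2/q_1)).
Numerically q_2/q_1 = 0.023128, so q_1* = 94/(7 + 17.95·0.023128) = 12.6768 and q_2* = 0.023128·12.6768 = 0.2932.
Expenditure on q_1: 7·12.6768 = 88.7373; share = 0.944.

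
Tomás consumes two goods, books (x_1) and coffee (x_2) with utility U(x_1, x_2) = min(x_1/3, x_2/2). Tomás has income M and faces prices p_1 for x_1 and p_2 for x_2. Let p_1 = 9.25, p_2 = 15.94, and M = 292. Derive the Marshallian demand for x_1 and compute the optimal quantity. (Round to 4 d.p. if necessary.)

With perfect complements, no substitution: consume in ratio x_1:x_2 = 3:2.
Budget: p_1·x_1 + p_2·(2/3)·x_1 = M, so (3·p_1 + 2·p_2)·x_1 = 3·M.
Demand: x_1*(p_1,p_2,M) = 3·M/(3·p_1 + 2·p_2), x_2* = 2·M/(3·p_1 + 2·p_2).
Here 3·9.25 + 2·15.94 = 59.63, giving x_1* = 14.6906.

x_1* = 14.6906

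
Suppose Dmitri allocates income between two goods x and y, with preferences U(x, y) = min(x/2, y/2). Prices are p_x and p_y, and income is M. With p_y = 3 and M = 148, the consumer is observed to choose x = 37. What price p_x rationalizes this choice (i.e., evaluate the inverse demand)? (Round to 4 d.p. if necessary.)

With perfect complements, no substitution: consume in ratio x:y = 2:2.
Budget: p_x·x + p_y·x = M, so (2·p_x + 2·p_y)·x = 2·M.
Demand: x*(p_x,p_y,M) = 2·M/(2·p_x + 2·p_y), y* = 2·M/(2·p_x + 2·p_y).
Set x* = 37 in the demand function and solve for p_x: p_x = 1.

p_x = 1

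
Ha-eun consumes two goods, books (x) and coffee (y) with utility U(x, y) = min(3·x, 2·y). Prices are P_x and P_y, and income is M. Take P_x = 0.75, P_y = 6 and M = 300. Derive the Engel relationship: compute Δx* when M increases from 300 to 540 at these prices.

With perfect complements, no substitution: consume in ratio x:y = 2:3.
Budget: P_x·x + P_y·(3/2)·x = M, so (2·P_x + 3·P_y)·x = 2·M.
Demand: x*(P_x,P_y,M) = 2·M/(2·P_x + 3·P_y), y* = 3·M/(2·P_x + 3·P_y).
Here 2·0.75 + 3·6 = 19.5, giving x* = 30.7692.
At M' = 540: x* = 55.3846. Change: 55.3846 − 30.7692 = 24.6154.

Δx* = 24.6154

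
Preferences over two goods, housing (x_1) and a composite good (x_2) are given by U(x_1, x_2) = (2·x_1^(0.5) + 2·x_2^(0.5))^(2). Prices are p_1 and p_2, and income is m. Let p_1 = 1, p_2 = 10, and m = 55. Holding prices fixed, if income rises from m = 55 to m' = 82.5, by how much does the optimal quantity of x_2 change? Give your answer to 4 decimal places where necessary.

Δx_2* = 0.25

From the CES first-order condition, (x_2/x_1)^(0.5) = p_1/p_2.
Hence x_2/x_1 = (p_1/p_2)^(1/(0.5)), i.e. raised to the 2 power.
Substitute x_2 = (x_2/x_1)·x_1 into the budget: x_1* = m/(p_1 + p_2·(x_2/x_1)).
Numerically x_2/x_1 = 0.01, so x_1* = 55/(1 + 10·0.01) = 50 and x_2* = 0.01·50 = 0.5.
At m' = 82.5: x_2* = 0.75. Change: 0.75 − 0.5 = 0.25.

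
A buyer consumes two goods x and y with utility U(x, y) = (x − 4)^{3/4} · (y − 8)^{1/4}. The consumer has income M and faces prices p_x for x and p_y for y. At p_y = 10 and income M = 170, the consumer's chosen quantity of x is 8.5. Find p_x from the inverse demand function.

Let x' = x−4, y' = y−8. MRS = 3·y'/x' = p_x/p_y.
Substituting into the budget: x* = 4 + 0.75·(M − 4·p_x − 8·p_y)/p_x, and y* = 8 + 0.25·(…)/p_y.
Set x* = 8.5 in the demand function and solve for p_x: p_x = 9.

p_x = 9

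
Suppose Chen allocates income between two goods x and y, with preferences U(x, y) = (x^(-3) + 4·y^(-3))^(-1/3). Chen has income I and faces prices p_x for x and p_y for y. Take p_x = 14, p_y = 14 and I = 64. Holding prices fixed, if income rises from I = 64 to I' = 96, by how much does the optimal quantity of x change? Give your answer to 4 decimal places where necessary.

Δx* = 0.9468

From the CES first-order condition, (1/4)·(y/x)^(4) = p_x/p_y.
Solve for the ratio: y/x = [4·p_x/p_y]^(0.25).
With the ratio pinned down, the budget gives x* = I/(p_x + p_y·(y/x)) and y* = (y/x)·x*.
Numerically y/x = 1.414214, so x* = 64/(14 + 14·1.414214) = 1.8935.
At I' = 96: x* = 2.8403. Change: 2.8403 − 1.8935 = 0.9468.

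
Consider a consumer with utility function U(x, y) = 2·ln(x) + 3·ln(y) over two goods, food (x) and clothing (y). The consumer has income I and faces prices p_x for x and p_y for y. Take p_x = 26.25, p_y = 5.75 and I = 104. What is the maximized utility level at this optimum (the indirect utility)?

V = 8.074

At p_x=26.25, p_y=5.75, I=104: x* = 0.4·104/26.25 = 1.5848, y* = 10.8522.
Utility at the optimum: U(1.5848, 10.8522) = 8.074.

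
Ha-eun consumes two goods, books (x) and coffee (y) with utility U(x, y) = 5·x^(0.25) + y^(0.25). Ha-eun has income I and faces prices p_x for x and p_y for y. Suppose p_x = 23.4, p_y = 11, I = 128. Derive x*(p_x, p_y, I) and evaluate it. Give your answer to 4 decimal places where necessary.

Substitute y = (y/x)·x into the budget: x* = I/(p_x + p_y·(y/x)).
Numerically y/x = 0.319991, so x* = 128/(23.4 + 11·0.319991) = 4.7548.

x* = 4.7548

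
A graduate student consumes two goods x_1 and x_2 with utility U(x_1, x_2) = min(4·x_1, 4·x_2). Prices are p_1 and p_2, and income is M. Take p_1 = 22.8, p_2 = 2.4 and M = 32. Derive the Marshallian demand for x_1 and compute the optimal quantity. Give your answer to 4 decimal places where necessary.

Leontief preferences: the optimum is at the kink where x_1/4 = x_2/4, i.e. x_2 = x_1.
Budget: p_1·x_1 + p_2·x_1 = M, so (4·p_1 + 4·p_2)·x_1 = 4·M.
Demand: x_1*(p_1,p_2,M) = 4·M/(4·p_1 + 4·p_2), x_2* = 4·M/(4·p_1 + 4·p_2).
Here 4·22.8 + 4·2.4 = 100.8, giving x_1* = 1.2698.

x_1* = 1.2698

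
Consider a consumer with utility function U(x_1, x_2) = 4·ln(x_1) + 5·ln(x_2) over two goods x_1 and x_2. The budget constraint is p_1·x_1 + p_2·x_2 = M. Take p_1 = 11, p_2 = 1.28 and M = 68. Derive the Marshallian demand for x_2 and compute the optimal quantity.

x_2* = 29.5139

Demand: x_1*(p_1,p_2,M) = 4/9·M/p_1 and x_2* = 5/9·M/p_2.
At p_1=11, p_2=1.28, M=68: x_2* = 5/9·68/1.28 = 29.5139.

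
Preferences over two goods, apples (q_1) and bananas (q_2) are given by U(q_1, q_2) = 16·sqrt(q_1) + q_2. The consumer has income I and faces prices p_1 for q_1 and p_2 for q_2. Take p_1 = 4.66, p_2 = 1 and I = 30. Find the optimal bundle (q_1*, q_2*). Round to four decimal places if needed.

q_1* = 2.9472, q_2* = 16.2661

Utility is quasi-linear in q_2; the FOC for q_1 is 8/√q_1 = p_1/p_2.
Solve: √q_1 = 8·p_2/p_1, so q_1*(p_1,p_2) = (8·p_2/p_1)², and q_2* = (I − p_1·q_1*)/p_2.
Plugging in: q_1* = (8·1/4.66)² = 2.9472, q_2* = 16.2661.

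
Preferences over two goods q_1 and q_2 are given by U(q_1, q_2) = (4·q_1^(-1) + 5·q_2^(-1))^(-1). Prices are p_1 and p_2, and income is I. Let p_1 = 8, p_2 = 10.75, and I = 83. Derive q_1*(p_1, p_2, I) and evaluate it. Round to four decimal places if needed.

q_1* = 4.5187

MU_q_1 ∝ 4·q_1^(-2), MU_q_2 ∝ 5·q_2^(-2), so MRS = (4/5)·(q_2/q_1)^(2) = p_1/p_2.
Hence q_2/q_1 = ((5/4)·p_1/p_2)^(1/(2)), i.e. raised to the 0.5 power.
Substitute q_2 = (q_2/q_1)·q_1 into the budget: q_1* = I/(p_1 + p_2·(q_2/q_1)).
Numerically q_2/q_1 = 0.964486, so q_1* = 83/(8 + 10.75·0.964486) = 4.5187.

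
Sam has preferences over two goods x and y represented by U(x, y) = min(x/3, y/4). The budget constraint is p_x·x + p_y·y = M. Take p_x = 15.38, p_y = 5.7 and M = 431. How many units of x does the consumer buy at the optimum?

x* = 18.7554

Leontief preferences: the optimum is at the kink where x/3 = y/4, i.e. y = (4/3)·x.
Budget: p_x·x + p_y·(4/3)·x = M, so (3·p_x + 4·p_y)·x = 3·M.
Demand: x*(p_x,p_y,M) = 3·M/(3·p_x + 4·p_y), y* = 4·M/(3·p_x + 4·p_y).
Here 3·15.38 + 4·5.7 = 68.94, giving x* = 18.7554.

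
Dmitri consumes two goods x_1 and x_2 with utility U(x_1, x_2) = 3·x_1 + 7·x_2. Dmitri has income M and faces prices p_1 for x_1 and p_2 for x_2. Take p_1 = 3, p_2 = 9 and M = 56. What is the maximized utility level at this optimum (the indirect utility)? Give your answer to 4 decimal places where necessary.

Perfect substitutes: compare marginal utility per dollar. 3/p_1 vs 7/p_2 → 1 vs 0.7778.
x_1 gives more utility per dollar, so spend all income on x_1: x_1* = M/p_1, x_2* = 0.
Numerically: x_1* = 18.6667, x_2* = 0.
Utility at the optimum: U(18.6667, 0) = 56.

V = 56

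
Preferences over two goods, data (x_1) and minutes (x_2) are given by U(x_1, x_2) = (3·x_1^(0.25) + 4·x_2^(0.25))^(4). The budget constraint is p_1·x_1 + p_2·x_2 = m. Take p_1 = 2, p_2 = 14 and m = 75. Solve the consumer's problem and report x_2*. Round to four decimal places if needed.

MRS = MU_x_1/MU_x_2 = (3/4)·(x_2/x_1)^(0.75). Set equal to p_1/p_2.
Solve for the ratio: x_2/x_1 = [(4/3)·p_1/p_2]^(4/3).
With the ratio pinned down, the budget gives x_1* = m/(p_1 + p_2·(x_2/x_1)) and x_2* = (x_2/x_1)·x_1*.
Numerically x_2/x_1 = 0.109594, so x_1* = 75/(2 + 14·0.109594) = 21.2205 and x_2* = 0.109594·21.2205 = 2.3256.

x_2* = 2.3256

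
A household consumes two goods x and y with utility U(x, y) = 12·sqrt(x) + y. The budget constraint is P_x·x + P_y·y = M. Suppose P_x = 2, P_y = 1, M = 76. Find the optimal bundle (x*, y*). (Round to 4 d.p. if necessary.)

x* = 9, y* = 58

Solve: √x = 6·P_y/P_x, so x*(P_x,P_y) = (6·P_y/P_x)², and y* = (M − P_x·x*)/P_y.
Plugging in: x* = (6·1/2)² = 9, y* = 58.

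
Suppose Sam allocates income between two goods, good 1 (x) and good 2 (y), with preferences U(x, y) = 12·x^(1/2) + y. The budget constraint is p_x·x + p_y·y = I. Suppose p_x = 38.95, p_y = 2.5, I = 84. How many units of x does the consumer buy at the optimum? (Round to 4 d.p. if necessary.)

x* = 0.1483

MU_x = 6/√x, MU_y = 1. Tangency: 6/√x = p_x/p_y.
Thus x* = (6·p_y/p_x)² — independent of I — with the rest of income spent on y.
Plugging in: x* = (6·2.5/38.95)² = 0.1483.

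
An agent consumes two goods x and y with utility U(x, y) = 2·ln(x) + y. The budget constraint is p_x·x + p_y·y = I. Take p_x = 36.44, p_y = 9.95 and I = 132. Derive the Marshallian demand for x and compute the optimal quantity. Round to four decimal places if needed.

x* = 0.5461

Set MRS = p_x/p_y: (2/x)/1 = p_x/p_y.
So x*(p_x,p_y) = 2·p_y/p_x, independent of income; and y* = (I − 2·p_y)/p_y.
At the given prices: x* = 2·9.95/36.44 = 0.5461.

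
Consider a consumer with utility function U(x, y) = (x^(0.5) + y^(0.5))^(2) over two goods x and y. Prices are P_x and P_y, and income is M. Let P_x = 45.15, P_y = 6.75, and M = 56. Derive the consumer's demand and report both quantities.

With the ratio pinned down, the budget gives x* = M/(P_x + P_y·(y/x)) and y* = (y/x)·x*.
Numerically y/x = 44.741235, so x* = 56/(45.15 + 6.75·44.741235) = 0.1613 and y* = 44.741235·0.1613 = 7.2173.

x* = 0.1613, y* = 7.2173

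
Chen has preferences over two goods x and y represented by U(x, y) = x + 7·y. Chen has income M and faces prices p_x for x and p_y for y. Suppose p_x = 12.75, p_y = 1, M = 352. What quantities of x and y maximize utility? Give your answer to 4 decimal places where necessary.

Numerically: x* = 0, y* = 352.

x* = 0, y* = 352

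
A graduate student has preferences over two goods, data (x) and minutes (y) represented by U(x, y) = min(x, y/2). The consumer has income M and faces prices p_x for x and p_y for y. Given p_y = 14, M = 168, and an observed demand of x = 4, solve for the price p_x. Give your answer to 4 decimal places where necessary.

p_x = 14

Leontief preferences: the optimum is at the kink where x/1 = y/2, i.e. y = 2·x.
Budget: p_x·x + p_y·2·x = M, so (p_x + 2·p_y)·x = M.
Demand: x*(p_x,p_y,M) = M/(p_x + 2·p_y), y* = 2·M/(p_x + 2·p_y).
Set x* = 4 in the demand function and solve for p_x: p_x = 14.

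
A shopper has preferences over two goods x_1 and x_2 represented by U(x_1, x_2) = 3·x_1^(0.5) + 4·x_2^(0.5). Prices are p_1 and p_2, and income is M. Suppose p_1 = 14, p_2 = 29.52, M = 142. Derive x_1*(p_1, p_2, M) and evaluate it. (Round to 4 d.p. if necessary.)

x_1* = 5.5031

Substitute x_2 = (x_2/x_1)·x_1 into the budget: x_1* = M/(p_1 + p_2·(x_2/x_1)).
Numerically x_2/x_1 = 0.399853, so x_1* = 142/(14 + 29.52·0.399853) = 5.5031.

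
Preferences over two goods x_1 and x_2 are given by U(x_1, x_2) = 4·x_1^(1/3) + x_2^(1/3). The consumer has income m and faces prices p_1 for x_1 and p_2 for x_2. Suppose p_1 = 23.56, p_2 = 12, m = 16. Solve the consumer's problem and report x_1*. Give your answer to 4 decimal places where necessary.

From the CES first-order condition, 4·(x_2/x_1)^(2/3) = p_1/p_2.
Hence x_2/x_1 = ((1/4)·p_1/p_2)^(1/(2/3)), i.e. raised to the 1.5 power.
Substitute x_2 = (x_2/x_1)·x_1 into the budget: x_1* = m/(p_1 + p_2·(x_2/x_1)).
Numerically x_2/x_1 = 0.343875, so x_1* = 16/(23.56 + 12·0.343875) = 0.5779.

x_1* = 0.5779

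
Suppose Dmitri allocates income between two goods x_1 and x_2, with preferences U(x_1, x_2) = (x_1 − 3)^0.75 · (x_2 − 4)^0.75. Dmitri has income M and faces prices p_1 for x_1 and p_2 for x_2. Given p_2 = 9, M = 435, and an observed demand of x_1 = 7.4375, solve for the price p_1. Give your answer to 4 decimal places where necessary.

p_1 = 33.6

Let x_1' = x_1−3, x_2' = x_2−4. MRS = x_2'/x_1' = p_1/p_2.
After buying the subsistence bundle (3, 4), a share 0.5 of the remaining income goes to x_1: x_1* = 3 + 0.5·(M − 3p_1 − 4p_2)/p_1.
Set x_1* = 7.4375 in the demand function and solve for p_1: p_1 = 33.6.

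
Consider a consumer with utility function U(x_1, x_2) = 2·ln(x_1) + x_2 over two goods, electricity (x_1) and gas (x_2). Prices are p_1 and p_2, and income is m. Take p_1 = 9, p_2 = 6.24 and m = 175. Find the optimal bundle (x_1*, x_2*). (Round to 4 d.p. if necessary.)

Set MRS = p_1/p_2: (2/x_1)/1 = p_1/p_2.
So x_1*(p_1,p_2) = 2·p_2/p_1, independent of income; and x_2* = (m − 2·p_2)/p_2.
At the given prices: x_1* = 2·6.24/9 = 1.3867, and x_2* = 26.0449.

x_1* = 1.3867, x_2* = 26.0449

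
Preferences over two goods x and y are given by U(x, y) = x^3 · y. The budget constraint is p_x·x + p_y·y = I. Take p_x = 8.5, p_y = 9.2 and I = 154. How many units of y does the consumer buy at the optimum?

y* = 4.1848

Tangency: MRS = 3·y/x = p_x/p_y.
So 3·p_y·y = p_x·x; combined with the budget, a share 0.75 of income goes to x.
Demand: x*(p_x,p_y,I) = 0.75·I/p_x and y* = 0.25·I/p_y.
At p_x=8.5, p_y=9.2, I=154: y* = 0.25·154/9.2 = 4.1848.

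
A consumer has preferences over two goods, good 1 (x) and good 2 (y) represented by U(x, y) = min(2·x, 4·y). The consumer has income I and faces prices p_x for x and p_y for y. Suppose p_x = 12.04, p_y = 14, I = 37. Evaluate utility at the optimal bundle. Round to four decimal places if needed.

Leontief preferences: the optimum is at the kink where x/4 = y/2, i.e. y = (1/2)·x.
Budget: p_x·x + p_y·(1/2)·x = I, so (4·p_x + 2·p_y)·x = 4·I.
Demand: x*(p_x,p_y,I) = 4·I/(4·p_x + 2·p_y), y* = 2·I/(4·p_x + 2·p_y).
Here 4·12.04 + 2·14 = 76.16, giving x* = 1.9433 and y* = 0.9716.
Utility at the optimum: U(1.9433, 0.9716) = 3.8866.

V = 3.8866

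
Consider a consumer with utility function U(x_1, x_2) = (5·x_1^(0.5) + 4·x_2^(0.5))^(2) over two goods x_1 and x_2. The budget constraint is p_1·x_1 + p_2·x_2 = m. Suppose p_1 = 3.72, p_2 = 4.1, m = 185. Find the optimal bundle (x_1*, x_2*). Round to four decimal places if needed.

x_1* = 31.4618, x_2* = 16.5761

From the CES first-order condition, (5/4)·(x_2/x_1)^(0.5) = p_1/p_2.
Solve for the ratio: x_2/x_1 = [(4/5)·p_1/p_2]^(2).
Substitute x_2 = (x_2/x_1)·x_1 into the budget: x_1* = m/(p_1 + p_2·(x_2/x_1)).
Numerically x_2/x_1 = 0.526864, so x_1* = 185/(3.72 + 4.1·0.526864) = 31.4618 and x_2* = 0.526864·31.4618 = 16.5761.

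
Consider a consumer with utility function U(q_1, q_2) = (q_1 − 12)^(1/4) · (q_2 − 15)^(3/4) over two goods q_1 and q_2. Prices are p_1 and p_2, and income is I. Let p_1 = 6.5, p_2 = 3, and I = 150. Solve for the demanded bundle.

q_1* = 13.0385, q_2* = 21.75

Let q_1' = q_1−12, q_2' = q_2−15. MRS = (1/3)·q_2'/q_1' = p_1/p_2.
After buying the subsistence bundle (12, 15), a share 0.25 of the remaining income goes to q_1: q_1* = 12 + 0.25·(I − 12p_1 − 15p_2)/p_1.
Discretionary income = 150 − 12·6.5 − 15·3 = 27; q_1* = 12 + 0.25·27/6.5 = 13.0385; q_2* = 15 + 0.75·27/3 = 21.75.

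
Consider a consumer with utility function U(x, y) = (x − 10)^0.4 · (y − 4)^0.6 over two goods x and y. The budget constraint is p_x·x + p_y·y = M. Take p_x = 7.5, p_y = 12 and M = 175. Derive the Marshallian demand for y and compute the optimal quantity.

This is Cobb-Douglas in (x−10, y−4): tangency gives 0.4·p_y·(y−4) = 0.6·p_x·(x−10).
After buying the subsistence bundle (10, 4), a share 0.4 of the remaining income goes to x: x* = 10 + 0.4·(M − 10p_x − 4p_y)/p_x.
Discretionary income = 175 − 10·7.5 − 4·12 = 52; y* = 4 + 0.6·52/12 = 6.6.

y* = 6.6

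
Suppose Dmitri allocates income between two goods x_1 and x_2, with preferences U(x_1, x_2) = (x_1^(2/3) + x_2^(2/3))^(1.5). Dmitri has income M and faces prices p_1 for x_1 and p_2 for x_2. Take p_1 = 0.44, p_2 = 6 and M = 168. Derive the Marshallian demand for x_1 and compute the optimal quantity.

MRS = MU_x_1/MU_x_2 = (x_2/x_1)^(1/3). Set equal to p_1/p_2.
Hence x_2/x_1 = (p_1/p_2)^(1/(1/3)), i.e. raised to the 3 power.
Substitute x_2 = (x_2/x_1)·x_1 into the budget: x_1* = M/(p_1 + p_2·(x_2/x_1)).
Numerically x_2/x_1 = 0.000394, so x_1* = 168/(0.44 + 6·0.000394) = 379.7758.

x_1* = 379.7758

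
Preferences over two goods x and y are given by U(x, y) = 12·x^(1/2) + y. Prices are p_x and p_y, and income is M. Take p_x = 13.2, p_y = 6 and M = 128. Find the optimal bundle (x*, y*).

x* = 7.438, y* = 4.9697

MU_x = 6/√x, MU_y = 1. Tangency: 6/√x = p_x/p_y.
Thus x* = (6·p_y/p_x)² — independent of M — with the rest of income spent on y.
Plugging in: x* = (6·6/13.2)² = 7.438, y* = 4.9697.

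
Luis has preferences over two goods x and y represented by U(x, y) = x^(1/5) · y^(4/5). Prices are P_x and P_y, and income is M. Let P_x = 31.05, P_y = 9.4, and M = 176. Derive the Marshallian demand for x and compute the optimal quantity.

At P_x=31.05, P_y=9.4, M=176: x* = 0.2·176/31.05 = 1.1337.

x* = 1.1337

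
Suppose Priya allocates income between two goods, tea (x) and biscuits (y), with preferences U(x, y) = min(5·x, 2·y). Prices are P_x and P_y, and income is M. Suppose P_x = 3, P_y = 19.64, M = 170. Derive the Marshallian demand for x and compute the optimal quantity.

With perfect complements, no substitution: consume in ratio x:y = 2:5.
Budget: P_x·x + P_y·(5/2)·x = M, so (2·P_x + 5·P_y)·x = 2·M.
Demand: x*(P_x,P_y,M) = 2·M/(2·P_x + 5·P_y), y* = 5·M/(2·P_x + 5·P_y).
Here 2·3 + 5·19.64 = 104.2, giving x* = 3.263.

x* = 3.263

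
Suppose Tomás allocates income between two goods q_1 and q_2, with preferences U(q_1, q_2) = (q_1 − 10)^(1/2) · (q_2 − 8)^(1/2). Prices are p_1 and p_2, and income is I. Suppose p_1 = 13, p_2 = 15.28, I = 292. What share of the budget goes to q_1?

share on q_1 = 0.5133

MRS = (q_2−8)/(q_1−10). Tangency with p_1/p_2 gives q_2−8 = (p_1/p_2)·(q_1−10).
Substituting into the budget: q_1* = 10 + 0.5·(I − 10·p_1 − 8·p_2)/p_1, and q_2* = 8 + 0.5·(…)/p_2.
Discretionary income = 292 − 10·13 − 8·15.28 = 39.76; q_1* = 10 + 0.5·39.76/13 = 11.5292; q_2* = 8 + 0.5·39.76/15.28 = 9.301.
Expenditure on q_1: 13·11.5292 = 149.88; share = 0.5133.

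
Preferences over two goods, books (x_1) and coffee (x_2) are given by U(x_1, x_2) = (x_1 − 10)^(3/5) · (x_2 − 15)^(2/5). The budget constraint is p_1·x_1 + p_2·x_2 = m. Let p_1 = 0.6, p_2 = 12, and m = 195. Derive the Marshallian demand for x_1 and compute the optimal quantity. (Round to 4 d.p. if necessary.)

This is Cobb-Douglas in (x_1−10, x_2−15): tangency gives 0.6·p_2·(x_2−15) = 0.4·p_1·(x_1−10).
After buying the subsistence bundle (10, 15), a share 0.6 of the remaining income goes to x_1: x_1* = 10 + 0.6·(m − 10p_1 − 15p_2)/p_1.
Discretionary income = 195 − 10·0.6 − 15·12 = 9; x_1* = 10 + 0.6·9/0.6 = 19.

x_1* = 19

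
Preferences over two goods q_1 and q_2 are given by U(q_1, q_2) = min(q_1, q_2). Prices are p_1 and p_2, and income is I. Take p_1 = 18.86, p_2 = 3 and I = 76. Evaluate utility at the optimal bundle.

V = 3.4767

Leontief preferences: the optimum is at the kink where q_1/1 = q_2/1, i.e. q_2 = q_1.
Budget: p_1·q_1 + p_2·q_1 = I, so (p_1 + p_2)·q_1 = I.
Demand: q_1*(p_1,p_2,I) = I/(p_1 + p_2), q_2* = I/(p_1 + p_2).
Here 18.86 + 3 = 21.86, giving q_1* = 3.4767 and q_2* = 3.4767.
Utility at the optimum: U(3.4767, 3.4767) = 3.4767.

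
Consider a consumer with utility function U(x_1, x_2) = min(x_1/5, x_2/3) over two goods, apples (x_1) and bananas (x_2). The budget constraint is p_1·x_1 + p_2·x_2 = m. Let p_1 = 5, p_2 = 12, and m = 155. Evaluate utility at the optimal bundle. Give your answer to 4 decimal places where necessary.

With perfect complements, no substitution: consume in ratio x_1:x_2 = 5:3.
Budget: p_1·x_1 + p_2·(3/5)·x_1 = m, so (5·p_1 + 3·p_2)·x_1 = 5·m.
Demand: x_1*(p_1,p_2,m) = 5·m/(5·p_1 + 3·p_2), x_2* = 3·m/(5·p_1 + 3·p_2).
Here 5·5 + 3·12 = 61, giving x_1* = 12.7049 and x_2* = 7.623.
Utility at the optimum: U(12.7049, 7.623) = 2.541.

V = 2.541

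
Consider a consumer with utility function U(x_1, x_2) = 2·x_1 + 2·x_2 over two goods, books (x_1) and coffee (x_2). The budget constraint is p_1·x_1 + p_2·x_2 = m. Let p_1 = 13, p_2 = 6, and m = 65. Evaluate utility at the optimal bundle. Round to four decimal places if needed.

V = 21.6667

Perfect substitutes: compare marginal utility per dollar. 2/p_1 vs 2/p_2 → 0.1538 vs 0.3333.
x_2 gives more utility per dollar, so spend all income on x_2: x_2* = m/p_2, x_1* = 0.
Numerically: x_1* = 0, x_2* = 10.8333.
Utility at the optimum: U(0, 10.8333) = 21.6667.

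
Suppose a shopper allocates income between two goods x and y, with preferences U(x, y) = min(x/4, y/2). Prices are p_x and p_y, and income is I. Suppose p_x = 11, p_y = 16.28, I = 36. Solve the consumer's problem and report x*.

x* = 1.8809

With perfect complements, no substitution: consume in ratio x:y = 4:2.
Budget: p_x·x + p_y·(1/2)·x = I, so (4·p_x + 2·p_y)·x = 4·I.
Demand: x*(p_x,p_y,I) = 4·I/(4·p_x + 2·p_y), y* = 2·I/(4·p_x + 2·p_y).
Here 4·11 + 2·16.28 = 76.56, giving x* = 1.8809.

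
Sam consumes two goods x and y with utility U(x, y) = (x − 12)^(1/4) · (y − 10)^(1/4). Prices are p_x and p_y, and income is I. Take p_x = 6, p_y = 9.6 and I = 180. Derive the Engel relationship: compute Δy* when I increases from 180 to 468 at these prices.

Δy* = 15

Let x' = x−12, y' = y−10. MRS = y'/x' = p_x/p_y.
Substituting into the budget: x* = 12 + 0.5·(I − 12·p_x − 10·p_y)/p_x, and y* = 10 + 0.5·(…)/p_y.
Discretionary income = 180 − 12·6 − 10·9.6 = 12; y* = 10 + 0.5·12/9.6 = 10.625.
At I' = 468: y* = 25.625. Change: 25.625 − 10.625 = 15.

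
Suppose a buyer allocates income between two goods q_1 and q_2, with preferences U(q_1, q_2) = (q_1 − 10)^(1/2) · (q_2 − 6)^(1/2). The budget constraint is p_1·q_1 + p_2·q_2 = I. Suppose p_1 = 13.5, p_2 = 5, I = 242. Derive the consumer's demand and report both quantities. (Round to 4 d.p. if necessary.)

MRS = (q_2−6)/(q_1−10). Tangency with p_1/p_2 gives q_2−6 = (p_1/p_2)·(q_1−10).
Substituting into the budget: q_1* = 10 + 0.5·(I − 10·p_1 − 6·p_2)/p_1, and q_2* = 6 + 0.5·(…)/p_2.
Discretionary income = 242 − 10·13.5 − 6·5 = 77; q_1* = 10 + 0.5·77/13.5 = 12.8519; q_2* = 6 + 0.5·77/5 = 13.7.

q_1* = 12.8519, q_2* = 13.7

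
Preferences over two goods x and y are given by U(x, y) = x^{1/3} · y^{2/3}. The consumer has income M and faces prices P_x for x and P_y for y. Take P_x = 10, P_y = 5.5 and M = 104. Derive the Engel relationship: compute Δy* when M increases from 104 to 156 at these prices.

Δy* = 6.303

Tangency: MRS = (1/2)·y/x = P_x/P_y.
So 1/3·P_y·y = 2/3·P_x·x; combined with the budget, a share 1/3 of income goes to x.
Demand: x*(P_x,P_y,M) = 1/3·M/P_x and y* = 2/3·M/P_y.
At P_x=10, P_y=5.5, M=104: y* = 2/3·104/5.5 = 12.6061.
At M' = 156: y* = 18.9091. Change: 18.9091 − 12.6061 = 6.303.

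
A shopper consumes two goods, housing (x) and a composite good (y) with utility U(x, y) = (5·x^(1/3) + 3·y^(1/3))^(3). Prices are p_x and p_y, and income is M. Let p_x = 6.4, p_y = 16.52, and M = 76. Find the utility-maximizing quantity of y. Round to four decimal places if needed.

y* = 1.0322

From the CES first-order condition, (5/3)·(y/x)^(2/3) = p_x/p_y.
Solve for the ratio: y/x = [(3/5)·p_x/p_y]^(1.5).
Substitute y = (y/x)·x into the budget: x* = M/(p_x + p_y·(y/x)).
Numerically y/x = 0.112068, so x* = 76/(6.4 + 16.52·0.112068) = 9.2106 and y* = 0.112068·9.2106 = 1.0322.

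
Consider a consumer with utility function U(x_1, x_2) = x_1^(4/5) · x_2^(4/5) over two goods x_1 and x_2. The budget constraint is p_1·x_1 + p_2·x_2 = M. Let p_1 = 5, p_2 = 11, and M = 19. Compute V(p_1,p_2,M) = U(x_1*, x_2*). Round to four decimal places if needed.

V = 1.4862

The MRS is x_2/x_1. Set MRS = p_1/p_2.
Rearranging, p_2·x_2 = p_1·x_1. Substituting into the budget gives p_1·x_1·(1 + 1) = M.
Demand: x_1*(p_1,p_2,M) = 0.5·M/p_1 and x_2* = 0.5·M/p_2.
At p_1=5, p_2=11, M=19: x_1* = 0.5·19/5 = 1.9, x_2* = 0.8636.
Utility at the optimum: U(1.9, 0.8636) = 1.4862.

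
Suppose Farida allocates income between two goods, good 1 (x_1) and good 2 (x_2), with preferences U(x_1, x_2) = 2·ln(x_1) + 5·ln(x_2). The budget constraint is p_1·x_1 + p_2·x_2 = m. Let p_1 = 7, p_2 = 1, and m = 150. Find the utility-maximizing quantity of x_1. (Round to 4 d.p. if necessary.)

At p_1=7, p_2=1, m=150: x_1* = 2/7·150/7 = 6.1224.

x_1* = 6.1224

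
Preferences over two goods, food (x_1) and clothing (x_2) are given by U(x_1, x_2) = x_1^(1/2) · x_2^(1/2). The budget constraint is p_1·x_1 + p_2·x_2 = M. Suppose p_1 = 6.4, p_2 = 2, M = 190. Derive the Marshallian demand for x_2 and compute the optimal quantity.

The MRS is x_2/x_1. Set MRS = p_1/p_2.
So 0.5·p_2·x_2 = 0.5·p_1·x_1; combined with the budget, a share 0.5 of income goes to x_1.
Demand: x_1*(p_1,p_2,M) = 0.5·M/p_1 and x_2* = 0.5·M/p_2.
At p_1=6.4, p_2=2, M=190: x_2* = 0.5·190/2 = 47.5.

x_2* = 47.5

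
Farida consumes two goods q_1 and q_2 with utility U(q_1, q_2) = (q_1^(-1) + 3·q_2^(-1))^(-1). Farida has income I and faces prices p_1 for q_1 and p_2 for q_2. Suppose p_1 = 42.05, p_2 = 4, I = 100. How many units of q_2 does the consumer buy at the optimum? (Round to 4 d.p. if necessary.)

q_2* = 8.7049

MU_q_1 ∝ q_1^(-2), MU_q_2 ∝ 3·q_2^(-2), so MRS = (1/3)·(q_2/q_1)^(2) = p_1/p_2.
Hence q_2/q_1 = (3·p_1/p_2)^(1/(2)), i.e. raised to the 0.5 power.
With the ratio pinned down, the budget gives q_1* = I/(p_1 + p_2·(q_2/q_1)) and q_2* = (q_2/q_1)·q_1*.
Numerically q_2/q_1 = 5.615826, so q_1* = 100/(42.05 + 4·5.615826) = 1.5501 and q_2* = 5.615826·1.5501 = 8.7049.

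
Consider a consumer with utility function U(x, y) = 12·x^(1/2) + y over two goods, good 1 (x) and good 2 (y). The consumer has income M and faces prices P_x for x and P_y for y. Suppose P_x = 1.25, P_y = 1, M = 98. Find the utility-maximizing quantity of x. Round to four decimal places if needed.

x* = 23.04

MU_x = 6/√x, MU_y = 1. Tangency: 6/√x = P_x/P_y.
Thus x* = (6·P_y/P_x)² — independent of M — with the rest of income spent on y.
Plugging in: x* = (6·1/1.25)² = 23.04.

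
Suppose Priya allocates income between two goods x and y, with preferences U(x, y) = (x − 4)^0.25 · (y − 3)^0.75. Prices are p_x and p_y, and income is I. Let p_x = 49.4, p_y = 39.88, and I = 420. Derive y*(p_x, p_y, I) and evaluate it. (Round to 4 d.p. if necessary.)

After buying the subsistence bundle (4, 3), a share 0.25 of the remaining income goes to x: x* = 4 + 0.25·(I − 4p_x − 3p_y)/p_x.
Discretionary income = 420 − 4·49.4 − 3·39.88 = 102.76; y* = 3 + 0.75·102.76/39.88 = 4.9325.

y* = 4.9325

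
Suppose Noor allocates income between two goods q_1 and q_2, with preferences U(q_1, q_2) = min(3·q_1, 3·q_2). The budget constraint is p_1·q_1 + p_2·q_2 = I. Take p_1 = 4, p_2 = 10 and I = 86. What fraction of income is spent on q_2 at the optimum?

share on q_2 = 0.7143

Leontief preferences: the optimum is at the kink where q_1/3 = q_2/3, i.e. q_2 = q_1.
Budget: p_1·q_1 + p_2·q_1 = I, so (3·p_1 + 3·p_2)·q_1 = 3·I.
Demand: q_1*(p_1,p_2,I) = 3·I/(3·p_1 + 3·p_2), q_2* = 3·I/(3·p_1 + 3·p_2).
Here 3·4 + 3·10 = 42, giving q_1* = 6.1429 and q_2* = 6.1429.
Expenditure on q_2: 10·6.1429 = 61.4286; share = 0.7143.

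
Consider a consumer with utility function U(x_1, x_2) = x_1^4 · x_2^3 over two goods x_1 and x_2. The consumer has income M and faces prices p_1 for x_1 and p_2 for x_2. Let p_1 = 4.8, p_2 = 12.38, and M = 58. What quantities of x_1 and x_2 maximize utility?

x_1* = 6.9048, x_2* = 2.0078

Demand: x_1*(p_1,p_2,M) = 4/7·M/p_1 and x_2* = 3/7·M/p_2.
At p_1=4.8, p_2=12.38, M=58: x_1* = 4/7·58/4.8 = 6.9048, x_2* = 2.0078.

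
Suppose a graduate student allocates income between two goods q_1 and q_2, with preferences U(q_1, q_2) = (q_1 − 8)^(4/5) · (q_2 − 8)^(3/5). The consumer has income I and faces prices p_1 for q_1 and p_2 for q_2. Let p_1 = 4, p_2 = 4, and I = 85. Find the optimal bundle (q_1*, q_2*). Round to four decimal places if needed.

Let q_1' = q_1−8, q_2' = q_2−8. MRS = (4/3)·q_2'/q_1' = p_1/p_2.
Substituting into the budget: q_1* = 8 + 4/7·(I − 8·p_1 − 8·p_2)/p_1, and q_2* = 8 + 3/7·(…)/p_2.
Discretionary income = 85 − 8·4 − 8·4 = 21; q_1* = 8 + 4/7·21/4 = 11; q_2* = 8 + 3/7·21/4 = 10.25.

q_1* = 11, q_2* = 10.25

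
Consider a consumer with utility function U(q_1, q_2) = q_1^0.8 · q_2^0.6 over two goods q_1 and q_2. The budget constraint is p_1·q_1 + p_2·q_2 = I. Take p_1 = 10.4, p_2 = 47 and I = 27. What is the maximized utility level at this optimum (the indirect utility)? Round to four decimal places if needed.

V = 0.5913

MU_q_1/MU_q_2 = (0.8·q_2)/(0.6·q_1); tangency sets this equal to p_1/p_2.
So 0.8·p_2·q_2 = 0.6·p_1·q_1; combined with the budget, a share 4/7 of income goes to q_1.
Demand: q_1*(p_1,p_2,I) = 4/7·I/p_1 and q_2* = 3/7·I/p_2.
At p_1=10.4, p_2=47, I=27: q_1* = 4/7·27/10.4 = 1.4835, q_2* = 0.2462.
Utility at the optimum: U(1.4835, 0.2462) = 0.5913.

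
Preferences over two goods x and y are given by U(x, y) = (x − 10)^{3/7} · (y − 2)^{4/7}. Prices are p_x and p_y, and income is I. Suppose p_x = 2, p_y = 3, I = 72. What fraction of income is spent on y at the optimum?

MRS = (3/4)·(y−2)/(x−10). Tangency with p_x/p_y gives y−2 = (4/3)·(p_x/p_y)·(x−10).
Substituting into the budget: x* = 10 + 3/7·(I − 10·p_x − 2·p_y)/p_x, and y* = 2 + 4/7·(…)/p_y.
Discretionary income = 72 − 10·2 − 2·3 = 46; x* = 10 + 3/7·46/2 = 19.8571; y* = 2 + 4/7·46/3 = 10.7619.
Expenditure on y: 3·10.7619 = 32.2857; share = 0.4484.

share on y = 0.4484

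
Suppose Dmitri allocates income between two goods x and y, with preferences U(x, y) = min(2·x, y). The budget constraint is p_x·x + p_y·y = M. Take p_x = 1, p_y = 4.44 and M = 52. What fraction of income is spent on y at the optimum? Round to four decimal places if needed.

Leontief preferences: the optimum is at the kink where x/1 = y/2, i.e. y = 2·x.
Budget: p_x·x + p_y·2·x = M, so (p_x + 2·p_y)·x = M.
Demand: x*(p_x,p_y,M) = M/(p_x + 2·p_y), y* = 2·M/(p_x + 2·p_y).
Here 1 + 2·4.44 = 9.88, giving x* = 5.2632 and y* = 10.5263.
Expenditure on y: 4.44·10.5263 = 46.7368; share = 0.8988.

share on y = 0.8988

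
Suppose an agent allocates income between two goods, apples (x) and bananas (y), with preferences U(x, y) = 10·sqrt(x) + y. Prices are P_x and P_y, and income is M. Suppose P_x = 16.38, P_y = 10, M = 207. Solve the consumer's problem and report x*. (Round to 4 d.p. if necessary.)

x* = 9.3178

Set MRS = P_x/P_y: 5·x^(−1/2) = P_x/P_y.
Thus x* = (5·P_y/P_x)² — independent of M — with the rest of income spent on y.
Plugging in: x* = (5·10/16.38)² = 9.3178.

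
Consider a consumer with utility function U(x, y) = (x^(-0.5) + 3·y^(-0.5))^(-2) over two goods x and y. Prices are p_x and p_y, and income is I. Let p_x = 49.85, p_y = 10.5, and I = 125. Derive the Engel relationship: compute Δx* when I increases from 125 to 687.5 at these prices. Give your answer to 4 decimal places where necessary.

From the CES first-order condition, (1/3)·(y/x)^(1.5) = p_x/p_y.
Hence y/x = (3·p_x/p_y)^(1/(1.5)), i.e. raised to the 2/3 power.
With the ratio pinned down, the budget gives x* = I/(p_x + p_y·(y/x)) and y* = (y/x)·x*.
Numerically y/x = 5.875769, so x* = 125/(49.85 + 10.5·5.875769) = 1.1206.
At I' = 687.5: x* = 6.1634. Change: 6.1634 − 1.1206 = 5.0428.

Δx* = 5.0428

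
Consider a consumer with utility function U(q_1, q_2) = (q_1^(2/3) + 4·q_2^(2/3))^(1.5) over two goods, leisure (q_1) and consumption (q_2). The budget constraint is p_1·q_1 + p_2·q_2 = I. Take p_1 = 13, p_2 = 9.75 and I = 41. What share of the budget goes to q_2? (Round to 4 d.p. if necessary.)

share on q_2 = 0.9913

MRS = MU_q_1/MU_q_2 = (1/4)·(q_2/q_1)^(1/3). Set equal to p_1/p_2.
Hence q_2/q_1 = (4·p_1/p_2)^(1/(1/3)), i.e. raised to the 3 power.
Substitute q_2 = (q_2/q_1)·q_1 into the budget: q_1* = I/(p_1 + p_2·(q_2/q_1)).
Numerically q_2/q_1 = 151.703704, so q_1* = 41/(13 + 9.75·151.703704) = 0.0275 and q_2* = 151.703704·0.0275 = 4.1685.
Expenditure on q_2: 9.75·4.1685 = 40.6428; share = 0.9913.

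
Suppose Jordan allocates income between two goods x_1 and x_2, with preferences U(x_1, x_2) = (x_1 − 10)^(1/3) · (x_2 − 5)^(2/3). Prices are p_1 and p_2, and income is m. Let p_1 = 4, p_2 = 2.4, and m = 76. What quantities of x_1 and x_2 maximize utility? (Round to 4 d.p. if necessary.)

Let x_1' = x_1−10, x_2' = x_2−5. MRS = (1/2)·x_2'/x_1' = p_1/p_2.
Substituting into the budget: x_1* = 10 + 1/3·(m − 10·p_1 − 5·p_2)/p_1, and x_2* = 5 + 2/3·(…)/p_2.
Discretionary income = 76 − 10·4 − 5·2.4 = 24; x_1* = 10 + 1/3·24/4 = 12; x_2* = 5 + 2/3·24/2.4 = 11.6667.

x_1* = 12, x_2* = 11.6667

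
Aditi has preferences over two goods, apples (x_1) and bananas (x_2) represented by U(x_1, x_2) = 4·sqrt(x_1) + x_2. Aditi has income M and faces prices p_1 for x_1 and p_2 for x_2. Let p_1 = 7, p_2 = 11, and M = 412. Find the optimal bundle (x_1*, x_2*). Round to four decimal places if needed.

x_1* = 9.8776, x_2* = 31.1688

Utility is quasi-linear in x_2; the FOC for x_1 is 2/√x_1 = p_1/p_2.
Solve: √x_1 = 2·p_2/p_1, so x_1*(p_1,p_2) = (2·p_2/p_1)², and x_2* = (M − p_1·x_1*)/p_2.
Plugging in: x_1* = (2·11/7)² = 9.8776, x_2* = 31.1688.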